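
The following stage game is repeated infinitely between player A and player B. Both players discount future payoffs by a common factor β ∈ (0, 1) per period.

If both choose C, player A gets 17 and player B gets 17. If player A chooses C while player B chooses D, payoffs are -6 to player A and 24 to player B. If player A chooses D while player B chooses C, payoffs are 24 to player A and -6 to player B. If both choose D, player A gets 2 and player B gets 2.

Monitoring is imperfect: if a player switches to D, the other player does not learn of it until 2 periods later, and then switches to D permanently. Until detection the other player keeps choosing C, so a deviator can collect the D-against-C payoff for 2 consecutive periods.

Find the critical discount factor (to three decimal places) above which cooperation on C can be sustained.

Deviating for the 2 undetected periods gains 24−17 = 7 per period over cooperation, then loses 17−2 = 15 per period forever once punishment starts.
Gain: 7(1 + β + … + β^1); loss: 15·β^2/(1−β).
No profitable deviation ⇔ 7(1−β^2) ≤ 15·β^2, i.e. β^2 ≥ 7/(7+15) = 7/22.
Hence β ≥ (7/22)^(1/2) ≈ 0.564.

0.564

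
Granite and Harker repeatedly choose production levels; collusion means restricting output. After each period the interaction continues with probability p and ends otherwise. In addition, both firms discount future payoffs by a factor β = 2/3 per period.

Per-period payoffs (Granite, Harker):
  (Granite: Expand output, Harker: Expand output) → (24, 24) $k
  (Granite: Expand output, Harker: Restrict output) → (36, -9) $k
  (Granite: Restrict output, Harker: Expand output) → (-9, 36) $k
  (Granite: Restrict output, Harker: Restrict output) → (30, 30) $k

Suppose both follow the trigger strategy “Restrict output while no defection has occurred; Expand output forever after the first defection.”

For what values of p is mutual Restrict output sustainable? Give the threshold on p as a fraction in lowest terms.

3/4

With continuation probability p and discount β, the effective per-period discount factor is βp.
Grim-trigger IC: βp ≥ (36−30)/(36−24) = 1/2.
So p ≥ (1/2)/(2/3) = 3/4.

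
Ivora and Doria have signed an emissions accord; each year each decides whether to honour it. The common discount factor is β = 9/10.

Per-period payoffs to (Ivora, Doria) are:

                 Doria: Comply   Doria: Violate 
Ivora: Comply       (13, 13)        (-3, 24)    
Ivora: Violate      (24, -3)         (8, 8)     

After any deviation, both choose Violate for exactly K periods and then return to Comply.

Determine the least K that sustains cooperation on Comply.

3

IC: β(1−β^K)/(1−β) ≥ (24−13)/(13−8) = 11/5.
With β = 9/10: need 1 − β^K ≥ 11/5·(1−9/10)/(9/10), i.e. β^K ≤ 0.7556.
Since (9/10)^2 = 0.8100 and (9/10)^3 = 0.7290, the smallest such K is 3.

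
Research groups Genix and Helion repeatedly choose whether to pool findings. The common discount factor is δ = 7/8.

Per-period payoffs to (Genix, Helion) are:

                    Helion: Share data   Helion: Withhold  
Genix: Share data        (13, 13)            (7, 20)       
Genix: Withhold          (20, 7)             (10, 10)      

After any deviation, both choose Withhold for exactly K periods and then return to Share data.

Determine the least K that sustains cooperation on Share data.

4

Need Σ_{k=1}^{K} δ^k ≥ (20−13)/(13−10) = 2.3333 at δ = 7/8.
At K = 3 the sum is 2.3105 < 2.3333; at K = 4 it is 2.8967 ≥ 2.3333.
So the minimum punishment length is K = 4.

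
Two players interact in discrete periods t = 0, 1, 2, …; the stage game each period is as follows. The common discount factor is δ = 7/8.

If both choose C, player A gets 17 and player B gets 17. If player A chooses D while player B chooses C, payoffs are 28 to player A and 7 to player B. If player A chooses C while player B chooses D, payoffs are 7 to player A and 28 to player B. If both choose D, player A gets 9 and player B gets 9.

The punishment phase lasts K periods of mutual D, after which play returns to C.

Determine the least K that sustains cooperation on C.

2

No profitable deviation requires (17−9)(δ+…+δ^K) ≥ 28−17, i.e. δ+…+δ^K ≥ 11/8 ≈ 1.3750.
With δ = 7/8, the partial sums are K=1: 0.8750, K=2: 1.6406.
K = 2 is the first length at which the sum reaches 1.3750.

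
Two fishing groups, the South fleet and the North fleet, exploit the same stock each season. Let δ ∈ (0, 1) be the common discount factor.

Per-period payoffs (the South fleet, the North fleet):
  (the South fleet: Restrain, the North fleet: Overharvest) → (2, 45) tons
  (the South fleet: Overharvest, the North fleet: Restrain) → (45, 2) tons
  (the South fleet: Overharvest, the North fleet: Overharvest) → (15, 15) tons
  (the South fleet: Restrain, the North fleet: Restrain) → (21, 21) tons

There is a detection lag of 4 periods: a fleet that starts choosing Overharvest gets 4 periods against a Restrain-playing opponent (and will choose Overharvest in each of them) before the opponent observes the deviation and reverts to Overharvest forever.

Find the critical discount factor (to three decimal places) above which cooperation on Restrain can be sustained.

0.946

The best deviation is to choose Overharvest for all 4 undetected periods, earning 45 each, then 15 forever once detected.
Deviation value: 45(1−δ^4)/(1−δ) + 15δ^4/(1−δ); cooperation value: 21/(1−δ).
IC: 21 ≥ 45(1−δ^4) + 15δ^4 = 45 − 30δ^4.
So δ^4 ≥ 24/30 = 4/5, giving δ ≥ (4/5)^(1/4) ≈ 0.946.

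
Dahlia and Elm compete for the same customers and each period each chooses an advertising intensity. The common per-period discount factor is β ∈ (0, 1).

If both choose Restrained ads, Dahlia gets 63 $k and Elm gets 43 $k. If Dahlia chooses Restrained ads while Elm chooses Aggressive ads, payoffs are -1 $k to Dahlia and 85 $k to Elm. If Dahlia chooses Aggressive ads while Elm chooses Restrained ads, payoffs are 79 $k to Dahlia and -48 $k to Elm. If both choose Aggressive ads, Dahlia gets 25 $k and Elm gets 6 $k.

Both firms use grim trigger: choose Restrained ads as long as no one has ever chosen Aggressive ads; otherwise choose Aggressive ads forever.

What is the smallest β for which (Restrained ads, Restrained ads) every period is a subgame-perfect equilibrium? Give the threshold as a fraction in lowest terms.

Dahlia: cooperation gives 63 each period; deviation gives 79 once then 25 forever.
  63/(1−β) ≥ 79 + 25β/(1−β) ⇒ β ≥ 16/54 = 8/27.
Elm: cooperation gives 43 each period; deviation gives 85 once then 6 forever.
  β ≥ 42/79.
Both must hold, so the binding constraint is Elm's: β ≥ 42/79.

42/79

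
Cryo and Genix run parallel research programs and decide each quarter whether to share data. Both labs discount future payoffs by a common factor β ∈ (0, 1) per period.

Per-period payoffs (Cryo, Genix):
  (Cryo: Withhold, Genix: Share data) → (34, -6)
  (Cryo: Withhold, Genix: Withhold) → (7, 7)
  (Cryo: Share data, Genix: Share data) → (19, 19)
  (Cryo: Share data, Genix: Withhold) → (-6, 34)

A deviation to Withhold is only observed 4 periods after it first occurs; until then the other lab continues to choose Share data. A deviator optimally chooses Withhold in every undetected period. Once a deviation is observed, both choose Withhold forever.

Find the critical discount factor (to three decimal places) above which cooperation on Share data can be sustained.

0.863

The best deviation is to choose Withhold for all 4 undetected periods, earning 34 each, then 7 forever once detected.
Deviation value: 34(1−β^4)/(1−β) + 7β^4/(1−β); cooperation value: 19/(1−β).
IC: 19 ≥ 34(1−β^4) + 7β^4 = 34 − 27β^4.
So β^4 ≥ 15/27 = 5/9, giving β ≥ (5/9)^(1/4) ≈ 0.863.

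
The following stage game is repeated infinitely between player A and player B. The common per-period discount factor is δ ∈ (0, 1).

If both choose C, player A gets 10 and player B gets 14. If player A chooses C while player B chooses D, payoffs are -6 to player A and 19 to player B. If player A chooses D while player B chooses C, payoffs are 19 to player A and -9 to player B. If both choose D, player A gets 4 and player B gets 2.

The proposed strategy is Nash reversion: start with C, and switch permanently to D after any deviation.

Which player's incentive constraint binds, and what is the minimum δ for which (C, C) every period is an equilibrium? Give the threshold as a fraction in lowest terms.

player A: cooperation gives 10 each period; deviation gives 19 once then 4 forever.
  10/(1−δ) ≥ 19 + 4δ/(1−δ) ⇒ δ ≥ 9/15 = 3/5.
player B: cooperation gives 14 each period; deviation gives 19 once then 2 forever.
  δ ≥ 5/17.
Both must hold, so the binding constraint is player A's: δ ≥ 3/5.

player A; δ ≥ 3/5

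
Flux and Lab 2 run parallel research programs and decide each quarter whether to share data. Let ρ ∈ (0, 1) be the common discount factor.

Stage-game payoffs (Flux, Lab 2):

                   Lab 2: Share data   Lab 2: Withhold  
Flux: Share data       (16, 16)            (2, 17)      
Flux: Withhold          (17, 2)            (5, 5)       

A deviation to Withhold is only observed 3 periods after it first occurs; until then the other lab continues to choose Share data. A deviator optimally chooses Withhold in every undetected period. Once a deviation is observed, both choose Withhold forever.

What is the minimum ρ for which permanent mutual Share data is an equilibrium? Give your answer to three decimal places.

0.437

Deviating for the 3 undetected periods gains 17−16 = 1 per period over cooperation, then loses 16−5 = 11 per period forever once punishment starts.
Gain: 1(1 + ρ + … + ρ^2); loss: 11·ρ^3/(1−ρ).
No profitable deviation ⇔ 1(1−ρ^3) ≤ 11·ρ^3, i.e. ρ^3 ≥ 1/(1+11) = 1/12.
Hence ρ ≥ (1/12)^(1/3) ≈ 0.437.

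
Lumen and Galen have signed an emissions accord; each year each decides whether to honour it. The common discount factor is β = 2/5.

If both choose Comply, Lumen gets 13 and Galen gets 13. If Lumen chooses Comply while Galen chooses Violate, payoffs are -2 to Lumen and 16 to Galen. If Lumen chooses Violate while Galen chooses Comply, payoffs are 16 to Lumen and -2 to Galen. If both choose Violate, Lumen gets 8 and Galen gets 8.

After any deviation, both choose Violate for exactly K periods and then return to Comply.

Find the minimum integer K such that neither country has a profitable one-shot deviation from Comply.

3

No profitable deviation requires (13−8)(β+…+β^K) ≥ 16−13, i.e. β+…+β^K ≥ 3/5 ≈ 0.6000.
With β = 2/5, the partial sums are K=1: 0.4000, K=2: 0.5600, K=3: 0.6240.
K = 3 is the first length at which the sum reaches 0.6000.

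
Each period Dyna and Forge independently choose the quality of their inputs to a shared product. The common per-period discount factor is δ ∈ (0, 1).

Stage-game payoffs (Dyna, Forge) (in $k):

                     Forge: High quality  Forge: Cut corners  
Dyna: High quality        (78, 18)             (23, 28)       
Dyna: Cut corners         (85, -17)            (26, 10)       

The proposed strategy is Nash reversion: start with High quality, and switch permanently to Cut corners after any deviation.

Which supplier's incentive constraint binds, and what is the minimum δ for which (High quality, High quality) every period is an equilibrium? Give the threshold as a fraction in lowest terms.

Forge; δ ≥ 5/9

Dyna's threshold: (85−78)/(85−26) = 7/59.
Forge's threshold: (28−18)/(28−10) = 5/9.
7/59 < 5/9, so Forge binds and δ* = 5/9.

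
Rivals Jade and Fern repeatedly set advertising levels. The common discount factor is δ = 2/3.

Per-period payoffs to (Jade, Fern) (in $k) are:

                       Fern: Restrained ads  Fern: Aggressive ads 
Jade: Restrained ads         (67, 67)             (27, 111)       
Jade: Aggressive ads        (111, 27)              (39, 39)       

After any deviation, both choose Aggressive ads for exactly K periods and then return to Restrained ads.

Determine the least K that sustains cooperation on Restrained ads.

4

Need Σ_{k=1}^{K} δ^k ≥ (111−67)/(67−39) = 1.5714 at δ = 2/3.
At K = 3 the sum is 1.4074 < 1.5714; at K = 4 it is 1.6049 ≥ 1.5714.
So the minimum punishment length is K = 4.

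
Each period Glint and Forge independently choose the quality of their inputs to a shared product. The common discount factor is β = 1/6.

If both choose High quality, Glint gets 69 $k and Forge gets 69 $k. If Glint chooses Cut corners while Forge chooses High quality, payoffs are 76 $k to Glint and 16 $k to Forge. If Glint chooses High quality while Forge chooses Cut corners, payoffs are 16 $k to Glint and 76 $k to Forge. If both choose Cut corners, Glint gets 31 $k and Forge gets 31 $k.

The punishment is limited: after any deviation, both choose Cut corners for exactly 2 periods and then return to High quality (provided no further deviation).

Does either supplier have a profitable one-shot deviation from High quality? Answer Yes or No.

No

Comparing payoff streams over the 3 periods until play realigns: cooperate → 69(1+β+…+β^2); deviate → 76 + 31(β+…+β^2).
Cooperation is sustained iff (69−31)(β+…+β^2) ≥ 76−69.
β+…+β^2 = 1/6·(1−(1/6)^2)/(1−1/6) = 0.1944, and (76−69)/(69−31) = 0.1842.
0.1944 ≥ 0.1842, so cooperation is sustainable.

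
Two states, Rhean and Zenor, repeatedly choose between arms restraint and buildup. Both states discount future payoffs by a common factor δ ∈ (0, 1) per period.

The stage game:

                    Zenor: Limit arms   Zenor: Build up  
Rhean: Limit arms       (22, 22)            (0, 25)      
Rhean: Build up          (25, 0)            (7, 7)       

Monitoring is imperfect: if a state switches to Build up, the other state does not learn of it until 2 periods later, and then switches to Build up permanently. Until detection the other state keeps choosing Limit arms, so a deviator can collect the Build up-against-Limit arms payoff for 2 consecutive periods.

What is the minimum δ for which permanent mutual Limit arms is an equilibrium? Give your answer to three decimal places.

0.408

Deviating for the 2 undetected periods gains 25−22 = 3 per period over cooperation, then loses 22−7 = 15 per period forever once punishment starts.
Gain: 3(1 + δ + … + δ^1); loss: 15·δ^2/(1−δ).
No profitable deviation ⇔ 3(1−δ^2) ≤ 15·δ^2, i.e. δ^2 ≥ 3/(3+15) = 1/6.
Hence δ ≥ (1/6)^(1/2) ≈ 0.408.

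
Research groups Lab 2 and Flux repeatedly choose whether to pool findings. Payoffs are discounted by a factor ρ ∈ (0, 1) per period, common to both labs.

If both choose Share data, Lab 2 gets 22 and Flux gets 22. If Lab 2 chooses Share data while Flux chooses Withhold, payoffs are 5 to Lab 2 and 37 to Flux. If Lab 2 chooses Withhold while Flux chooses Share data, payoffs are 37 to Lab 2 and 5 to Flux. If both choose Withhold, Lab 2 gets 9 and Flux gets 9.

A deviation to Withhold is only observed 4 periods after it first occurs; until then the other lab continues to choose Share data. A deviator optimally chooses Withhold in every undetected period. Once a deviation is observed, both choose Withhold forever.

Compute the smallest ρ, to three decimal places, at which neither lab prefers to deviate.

0.856

A deviator earns 37 for 4 periods, then 9 forever; cooperating earns 22 forever. Multiplying the IC by (1−ρ):
22 ≥ 37(1−ρ^4) + 9ρ^4, so 28·ρ^4 ≥ 15 and ρ^4 ≥ 15/28.
ρ ≥ (15/28)^(1/4) ≈ 0.856.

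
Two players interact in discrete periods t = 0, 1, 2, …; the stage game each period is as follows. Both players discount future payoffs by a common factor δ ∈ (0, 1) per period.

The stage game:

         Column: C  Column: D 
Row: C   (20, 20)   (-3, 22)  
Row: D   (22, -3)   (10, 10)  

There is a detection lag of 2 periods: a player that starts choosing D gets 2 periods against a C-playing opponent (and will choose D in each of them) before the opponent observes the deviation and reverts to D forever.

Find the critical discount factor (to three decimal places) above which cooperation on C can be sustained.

0.408

Deviating for the 2 undetected periods gains 22−20 = 2 per period over cooperation, then loses 20−10 = 10 per period forever once punishment starts.
Gain: 2(1 + δ + … + δ^1); loss: 10·δ^2/(1−δ).
No profitable deviation ⇔ 2(1−δ^2) ≤ 10·δ^2, i.e. δ^2 ≥ 2/(2+10) = 1/6.
Hence δ ≥ (1/6)^(1/2) ≈ 0.408.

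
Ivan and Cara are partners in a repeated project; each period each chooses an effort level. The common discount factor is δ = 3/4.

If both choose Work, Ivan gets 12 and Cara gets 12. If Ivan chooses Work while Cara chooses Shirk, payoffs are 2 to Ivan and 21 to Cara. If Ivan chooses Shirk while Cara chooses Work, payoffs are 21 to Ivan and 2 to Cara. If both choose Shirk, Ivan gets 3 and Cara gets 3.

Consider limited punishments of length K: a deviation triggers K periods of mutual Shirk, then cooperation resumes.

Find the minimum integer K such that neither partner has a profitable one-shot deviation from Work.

2

Need Σ_{k=1}^{K} δ^k ≥ (21−12)/(12−3) = 1.0000 at δ = 3/4.
At K = 1 the sum is 0.7500 < 1.0000; at K = 2 it is 1.3125 ≥ 1.0000.
So the minimum punishment length is K = 2.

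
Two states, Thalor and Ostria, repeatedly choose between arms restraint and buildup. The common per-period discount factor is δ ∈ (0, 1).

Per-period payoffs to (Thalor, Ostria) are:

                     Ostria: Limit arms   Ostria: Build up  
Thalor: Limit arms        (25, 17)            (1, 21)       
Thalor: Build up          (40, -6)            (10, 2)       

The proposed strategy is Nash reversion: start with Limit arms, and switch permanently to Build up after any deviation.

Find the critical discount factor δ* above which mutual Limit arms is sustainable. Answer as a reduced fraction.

1/2

Thalor: cooperation gives 25 each period; deviation gives 40 once then 10 forever.
  25/(1−δ) ≥ 40 + 10δ/(1−δ) ⇒ δ ≥ 15/30 = 1/2.
Ostria: cooperation gives 17 each period; deviation gives 21 once then 2 forever.
  δ ≥ 4/19.
Both must hold, so the binding constraint is Thalor's: δ ≥ 1/2.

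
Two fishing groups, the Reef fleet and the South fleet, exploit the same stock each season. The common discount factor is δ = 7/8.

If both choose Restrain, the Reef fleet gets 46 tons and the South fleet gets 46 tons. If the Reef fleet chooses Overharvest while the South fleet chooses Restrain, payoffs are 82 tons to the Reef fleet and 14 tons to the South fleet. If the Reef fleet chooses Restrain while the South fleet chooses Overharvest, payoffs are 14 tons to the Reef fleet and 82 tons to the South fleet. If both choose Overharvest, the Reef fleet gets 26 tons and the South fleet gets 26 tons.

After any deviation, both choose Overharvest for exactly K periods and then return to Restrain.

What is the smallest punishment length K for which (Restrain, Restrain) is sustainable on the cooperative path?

3

IC: δ(1−δ^K)/(1−δ) ≥ (82−46)/(46−26) = 9/5.
With δ = 7/8: need 1 − δ^K ≥ 9/5·(1−7/8)/(7/8), i.e. δ^K ≤ 0.7429.
Since (7/8)^2 = 0.7656 and (7/8)^3 = 0.6699, the smallest such K is 3.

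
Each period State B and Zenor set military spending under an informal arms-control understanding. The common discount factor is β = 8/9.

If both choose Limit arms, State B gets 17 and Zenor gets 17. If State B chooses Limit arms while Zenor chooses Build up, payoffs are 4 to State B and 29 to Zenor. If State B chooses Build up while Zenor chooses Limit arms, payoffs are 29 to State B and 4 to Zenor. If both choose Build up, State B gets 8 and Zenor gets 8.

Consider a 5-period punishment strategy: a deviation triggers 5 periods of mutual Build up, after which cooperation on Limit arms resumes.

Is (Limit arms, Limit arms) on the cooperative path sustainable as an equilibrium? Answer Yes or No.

Comparing payoff streams over the 6 periods until play realigns: cooperate → 17(1+β+…+β^5); deviate → 29 + 8(β+…+β^5).
Cooperation is sustained iff (17−8)(β+…+β^5) ≥ 29−17.
β+…+β^5 = 8/9·(1−(8/9)^5)/(1−8/9) = 3.5606, and (29−17)/(17−8) = 1.3333.
3.5606 ≥ 1.3333, so cooperation is sustainable.

Yes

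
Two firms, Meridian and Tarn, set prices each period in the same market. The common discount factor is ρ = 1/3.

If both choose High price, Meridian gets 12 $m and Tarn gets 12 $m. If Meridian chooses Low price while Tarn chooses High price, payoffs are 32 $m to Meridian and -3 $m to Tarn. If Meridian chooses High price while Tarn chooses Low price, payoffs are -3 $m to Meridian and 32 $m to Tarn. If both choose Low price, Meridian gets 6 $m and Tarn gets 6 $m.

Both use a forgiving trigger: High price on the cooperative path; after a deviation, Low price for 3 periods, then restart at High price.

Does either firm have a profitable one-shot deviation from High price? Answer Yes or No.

A one-shot deviation gives 32 now, then 6 for 3 periods, then back to 12.
Gain from deviating: (32−12) today; loss: (12−6) in each of the next 3 periods.
No-deviation condition: (12−6)(ρ+…+ρ^3) ≥ 32−12, i.e. ρ+…+ρ^3 ≥ 10/3.
At ρ = 1/3: ρ+…+ρ^3 = 0.4815 < 3.3333.
So cooperation is not sustainable.

Yes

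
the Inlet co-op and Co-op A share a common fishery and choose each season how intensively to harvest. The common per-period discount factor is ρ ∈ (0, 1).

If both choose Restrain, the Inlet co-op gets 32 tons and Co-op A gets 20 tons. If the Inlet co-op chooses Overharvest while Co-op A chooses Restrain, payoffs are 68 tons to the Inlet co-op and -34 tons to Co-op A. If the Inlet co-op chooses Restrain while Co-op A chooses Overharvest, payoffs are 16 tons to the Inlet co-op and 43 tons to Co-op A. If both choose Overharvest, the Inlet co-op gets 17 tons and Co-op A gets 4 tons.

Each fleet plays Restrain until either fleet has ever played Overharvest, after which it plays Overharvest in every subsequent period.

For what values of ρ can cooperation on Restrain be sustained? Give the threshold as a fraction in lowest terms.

the Inlet co-op's threshold: (68−32)/(68−17) = 12/17.
Co-op A's threshold: (43−20)/(43−4) = 23/39.
12/17 > 23/39, so the Inlet co-op binds and ρ* = 12/17.

12/17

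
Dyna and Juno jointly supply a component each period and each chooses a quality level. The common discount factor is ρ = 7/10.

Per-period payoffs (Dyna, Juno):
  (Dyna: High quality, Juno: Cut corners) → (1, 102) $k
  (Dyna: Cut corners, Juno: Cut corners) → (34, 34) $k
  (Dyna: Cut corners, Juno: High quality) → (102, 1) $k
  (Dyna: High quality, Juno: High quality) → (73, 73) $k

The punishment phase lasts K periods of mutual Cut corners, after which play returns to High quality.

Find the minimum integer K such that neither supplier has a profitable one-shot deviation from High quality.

No profitable deviation requires (73−34)(ρ+…+ρ^K) ≥ 102−73, i.e. ρ+…+ρ^K ≥ 29/39 ≈ 0.7436.
With ρ = 7/10, the partial sums are K=1: 0.7000, K=2: 1.1900.
K = 2 is the first length at which the sum reaches 0.7436.

2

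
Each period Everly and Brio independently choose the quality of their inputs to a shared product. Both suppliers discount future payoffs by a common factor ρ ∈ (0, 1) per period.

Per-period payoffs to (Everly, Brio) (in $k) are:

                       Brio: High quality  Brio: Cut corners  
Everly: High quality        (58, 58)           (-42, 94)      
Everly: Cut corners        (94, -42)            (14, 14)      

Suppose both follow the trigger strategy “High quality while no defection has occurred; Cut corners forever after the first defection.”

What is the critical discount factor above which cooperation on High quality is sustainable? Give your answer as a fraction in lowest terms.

9/20

One-period gain from deviating is 94 − 58 = 36. The loss is 58 − 14 = 44 in every subsequent period, with present value 44·ρ/(1−ρ).
Deviation is unprofitable when 44·ρ/(1−ρ) ≥ 36, i.e. ρ/(1−ρ) ≥ 9/11.
Equivalently ρ ≥ 36/(36+44) = 9/20.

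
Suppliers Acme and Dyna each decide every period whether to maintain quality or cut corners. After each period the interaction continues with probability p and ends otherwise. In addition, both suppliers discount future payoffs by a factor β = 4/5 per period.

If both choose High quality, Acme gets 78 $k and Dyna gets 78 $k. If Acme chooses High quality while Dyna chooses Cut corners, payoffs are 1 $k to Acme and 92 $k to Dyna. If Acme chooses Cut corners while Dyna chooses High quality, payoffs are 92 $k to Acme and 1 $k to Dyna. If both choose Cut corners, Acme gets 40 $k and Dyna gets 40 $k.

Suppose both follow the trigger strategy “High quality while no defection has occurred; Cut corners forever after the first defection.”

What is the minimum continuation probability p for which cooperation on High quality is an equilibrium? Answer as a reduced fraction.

With continuation probability p and discount β, the effective per-period discount factor is βp.
Grim-trigger IC: βp ≥ (92−78)/(92−40) = 7/26.
So p ≥ (7/26)/(4/5) = 35/104.

35/104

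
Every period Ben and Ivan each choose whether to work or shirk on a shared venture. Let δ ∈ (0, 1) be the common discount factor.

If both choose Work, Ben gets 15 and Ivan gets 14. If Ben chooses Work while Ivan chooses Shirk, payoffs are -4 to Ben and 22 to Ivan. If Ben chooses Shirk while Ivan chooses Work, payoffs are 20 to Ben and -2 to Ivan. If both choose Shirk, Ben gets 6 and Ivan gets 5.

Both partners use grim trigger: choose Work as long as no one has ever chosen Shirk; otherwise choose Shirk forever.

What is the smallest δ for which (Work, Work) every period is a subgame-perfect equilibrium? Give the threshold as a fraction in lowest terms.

8/17

For Ben: deviation gain 20−15 = 5, per-period punishment loss 15−6 = 9. IC gives δ ≥ 5/14.
For Ivan: gain 8, loss 9 per period, so δ ≥ 8/17.
The tighter constraint is Ivan's, so cooperation needs δ ≥ 8/17.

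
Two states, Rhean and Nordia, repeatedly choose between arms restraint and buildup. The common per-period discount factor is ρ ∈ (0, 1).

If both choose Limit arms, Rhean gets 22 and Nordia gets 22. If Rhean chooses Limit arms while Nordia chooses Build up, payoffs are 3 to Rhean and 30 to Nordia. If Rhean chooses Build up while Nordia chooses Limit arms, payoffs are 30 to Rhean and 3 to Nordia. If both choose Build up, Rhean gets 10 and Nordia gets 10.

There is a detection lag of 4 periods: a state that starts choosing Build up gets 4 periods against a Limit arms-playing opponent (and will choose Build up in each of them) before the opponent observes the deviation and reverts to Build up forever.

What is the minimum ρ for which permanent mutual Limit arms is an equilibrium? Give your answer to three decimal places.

0.795

A deviator earns 30 for 4 periods, then 10 forever; cooperating earns 22 forever. Multiplying the IC by (1−ρ):
22 ≥ 30(1−ρ^4) + 10ρ^4, so 20·ρ^4 ≥ 8 and ρ^4 ≥ 2/5.
ρ ≥ (2/5)^(1/4) ≈ 0.795.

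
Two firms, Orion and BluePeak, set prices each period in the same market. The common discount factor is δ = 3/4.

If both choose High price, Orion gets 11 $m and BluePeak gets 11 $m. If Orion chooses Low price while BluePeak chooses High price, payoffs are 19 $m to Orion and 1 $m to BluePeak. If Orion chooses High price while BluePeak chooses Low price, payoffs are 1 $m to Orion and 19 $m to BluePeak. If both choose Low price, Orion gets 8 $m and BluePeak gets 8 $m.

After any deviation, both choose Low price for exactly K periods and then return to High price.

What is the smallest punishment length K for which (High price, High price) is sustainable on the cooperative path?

8

No profitable deviation requires (11−8)(δ+…+δ^K) ≥ 19−11, i.e. δ+…+δ^K ≥ 8/3 ≈ 2.6667.
With δ = 3/4, the partial sums are K=1: 0.7500, K=2: 1.3125, …, K=6: 2.4661, K=7: 2.5995, K=8: 2.6997.
K = 8 is the first length at which the sum reaches 2.6667.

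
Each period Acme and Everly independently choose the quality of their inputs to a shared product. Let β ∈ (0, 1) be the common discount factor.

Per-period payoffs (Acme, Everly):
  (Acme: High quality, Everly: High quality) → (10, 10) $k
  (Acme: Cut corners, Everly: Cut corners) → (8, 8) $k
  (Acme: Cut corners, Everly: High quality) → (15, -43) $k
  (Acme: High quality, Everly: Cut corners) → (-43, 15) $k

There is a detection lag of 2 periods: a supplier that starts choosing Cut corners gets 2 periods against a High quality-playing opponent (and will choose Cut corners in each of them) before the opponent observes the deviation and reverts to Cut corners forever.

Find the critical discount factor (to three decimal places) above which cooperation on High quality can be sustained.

0.845

The best deviation is to choose Cut corners for all 2 undetected periods, earning 15 each, then 8 forever once detected.
Deviation value: 15(1−β^2)/(1−β) + 8β^2/(1−β); cooperation value: 10/(1−β).
IC: 10 ≥ 15(1−β^2) + 8β^2 = 15 − 7β^2.
So β^2 ≥ 5/7, giving β ≥ (5/7)^(1/2) ≈ 0.845.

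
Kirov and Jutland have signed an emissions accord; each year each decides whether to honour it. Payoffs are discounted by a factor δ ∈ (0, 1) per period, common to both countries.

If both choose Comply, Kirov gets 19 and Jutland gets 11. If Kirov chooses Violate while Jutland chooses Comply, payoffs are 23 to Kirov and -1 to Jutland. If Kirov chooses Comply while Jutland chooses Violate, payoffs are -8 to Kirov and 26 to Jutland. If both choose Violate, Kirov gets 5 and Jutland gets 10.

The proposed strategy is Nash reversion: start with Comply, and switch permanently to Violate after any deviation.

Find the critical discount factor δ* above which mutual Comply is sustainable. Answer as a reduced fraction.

For Kirov: deviation gain 23−19 = 4, per-period punishment loss 19−5 = 14. IC gives δ ≥ 4/18 = 2/9.
For Jutland: gain 15, loss 1 per period, so δ ≥ 15/16.
The tighter constraint is Jutland's, so cooperation needs δ ≥ 15/16.

15/16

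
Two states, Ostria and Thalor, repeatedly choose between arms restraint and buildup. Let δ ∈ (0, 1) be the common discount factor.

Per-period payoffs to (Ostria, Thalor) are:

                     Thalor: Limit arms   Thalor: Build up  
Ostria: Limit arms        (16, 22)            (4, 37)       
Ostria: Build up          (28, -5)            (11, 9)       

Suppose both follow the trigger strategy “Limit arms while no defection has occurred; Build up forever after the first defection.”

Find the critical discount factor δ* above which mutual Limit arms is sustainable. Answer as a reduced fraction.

Ostria: cooperation gives 16 each period; deviation gives 28 once then 11 forever.
  16/(1−δ) ≥ 28 + 11δ/(1−δ) ⇒ δ ≥ 12/17.
Thalor: cooperation gives 22 each period; deviation gives 37 once then 9 forever.
  δ ≥ 15/28.
Both must hold, so the binding constraint is Ostria's: δ ≥ 12/17.

12/17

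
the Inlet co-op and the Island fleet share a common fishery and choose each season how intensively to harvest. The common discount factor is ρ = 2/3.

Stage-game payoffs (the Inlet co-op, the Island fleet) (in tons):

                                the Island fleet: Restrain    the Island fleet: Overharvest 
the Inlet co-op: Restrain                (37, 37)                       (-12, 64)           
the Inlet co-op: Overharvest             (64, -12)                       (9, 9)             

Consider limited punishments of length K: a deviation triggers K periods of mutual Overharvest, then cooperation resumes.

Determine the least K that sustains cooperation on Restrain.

Need Σ_{k=1}^{K} ρ^k ≥ (64−37)/(37−9) = 0.9643 at ρ = 2/3.
At K = 1 the sum is 0.6667 < 0.9643; at K = 2 it is 1.1111 ≥ 0.9643.
So the minimum punishment length is K = 2.

2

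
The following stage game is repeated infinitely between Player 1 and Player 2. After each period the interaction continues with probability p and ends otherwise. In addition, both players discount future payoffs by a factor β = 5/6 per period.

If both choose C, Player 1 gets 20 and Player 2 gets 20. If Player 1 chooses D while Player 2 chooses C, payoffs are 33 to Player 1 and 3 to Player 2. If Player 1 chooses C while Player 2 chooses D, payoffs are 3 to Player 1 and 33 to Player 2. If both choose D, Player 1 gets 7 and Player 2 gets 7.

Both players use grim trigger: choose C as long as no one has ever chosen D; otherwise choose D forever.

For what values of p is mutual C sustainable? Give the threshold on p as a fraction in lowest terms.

Expected continuation weight on next period's payoff is β·p = 5/6·p, which plays the role of the discount factor.
Cooperation requires 5/6·p ≥ (33−20)/(33−7) = 1/2, hence p ≥ 3/5.

3/5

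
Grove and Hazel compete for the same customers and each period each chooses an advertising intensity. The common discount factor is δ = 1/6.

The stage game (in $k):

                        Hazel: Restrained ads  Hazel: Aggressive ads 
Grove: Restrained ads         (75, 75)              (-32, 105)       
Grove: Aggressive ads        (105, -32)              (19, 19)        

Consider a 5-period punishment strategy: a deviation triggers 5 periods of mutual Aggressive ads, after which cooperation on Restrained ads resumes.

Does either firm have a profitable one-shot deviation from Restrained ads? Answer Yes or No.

A one-shot deviation gives 105 now, then 19 for 5 periods, then back to 75.
Gain from deviating: (105−75) today; loss: (75−19) in each of the next 5 periods.
No-deviation condition: (75−19)(δ+…+δ^5) ≥ 105−75, i.e. δ+…+δ^5 ≥ 15/28.
At δ = 1/6: δ+…+δ^5 = 0.2000 < 0.5357.
So cooperation is not sustainable.

Yes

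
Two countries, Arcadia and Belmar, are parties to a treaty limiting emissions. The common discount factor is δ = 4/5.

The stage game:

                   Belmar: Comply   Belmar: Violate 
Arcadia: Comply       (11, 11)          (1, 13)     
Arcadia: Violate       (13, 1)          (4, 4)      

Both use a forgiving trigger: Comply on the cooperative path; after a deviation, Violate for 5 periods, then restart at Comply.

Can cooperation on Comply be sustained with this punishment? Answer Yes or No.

Yes

IC: δ+…+δ^5 ≥ (13−11)/(11−4) = 2/7.
At δ = 4/5: partial sum = 2.6893 ≥ 0.2857. Cooperation sustainable.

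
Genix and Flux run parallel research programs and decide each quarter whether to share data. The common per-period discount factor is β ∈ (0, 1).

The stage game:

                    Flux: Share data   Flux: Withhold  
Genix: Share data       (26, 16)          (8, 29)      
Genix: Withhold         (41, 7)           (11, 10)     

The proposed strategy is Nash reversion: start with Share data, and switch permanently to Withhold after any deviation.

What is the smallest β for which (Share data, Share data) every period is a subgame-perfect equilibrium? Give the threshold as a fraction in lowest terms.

Genix's threshold: (41−26)/(41−11) = 1/2.
Flux's threshold: (29−16)/(29−10) = 13/19.
1/2 < 13/19, so Flux binds and β* = 13/19.

13/19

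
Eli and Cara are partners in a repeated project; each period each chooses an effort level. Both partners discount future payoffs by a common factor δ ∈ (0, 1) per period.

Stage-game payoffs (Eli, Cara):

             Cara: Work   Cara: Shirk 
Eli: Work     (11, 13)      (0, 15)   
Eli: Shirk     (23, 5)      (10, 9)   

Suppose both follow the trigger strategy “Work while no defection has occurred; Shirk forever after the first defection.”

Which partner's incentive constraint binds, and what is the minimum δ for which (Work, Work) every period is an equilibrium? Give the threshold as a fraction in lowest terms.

Eli: cooperation gives 11 each period; deviation gives 23 once then 10 forever.
  11/(1−δ) ≥ 23 + 10δ/(1−δ) ⇒ δ ≥ 12/13.
Cara: cooperation gives 13 each period; deviation gives 15 once then 9 forever.
  δ ≥ 2/6 = 1/3.
Both must hold, so the binding constraint is Eli's: δ ≥ 12/13.

Eli; δ ≥ 12/13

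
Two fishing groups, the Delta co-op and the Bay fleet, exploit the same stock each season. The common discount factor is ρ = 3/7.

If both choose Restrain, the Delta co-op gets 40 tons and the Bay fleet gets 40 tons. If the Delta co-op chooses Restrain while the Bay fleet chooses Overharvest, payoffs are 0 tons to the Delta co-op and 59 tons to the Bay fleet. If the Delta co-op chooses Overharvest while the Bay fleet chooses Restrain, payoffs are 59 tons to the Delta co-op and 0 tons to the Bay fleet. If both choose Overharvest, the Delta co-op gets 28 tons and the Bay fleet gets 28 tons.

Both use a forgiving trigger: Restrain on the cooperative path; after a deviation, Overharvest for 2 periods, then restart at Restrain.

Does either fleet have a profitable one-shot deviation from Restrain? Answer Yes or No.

Yes

IC: ρ+…+ρ^2 ≥ (59−40)/(40−28) = 19/12.
At ρ = 3/7: partial sum = 0.6122 < 1.5833. Cooperation not sustainable.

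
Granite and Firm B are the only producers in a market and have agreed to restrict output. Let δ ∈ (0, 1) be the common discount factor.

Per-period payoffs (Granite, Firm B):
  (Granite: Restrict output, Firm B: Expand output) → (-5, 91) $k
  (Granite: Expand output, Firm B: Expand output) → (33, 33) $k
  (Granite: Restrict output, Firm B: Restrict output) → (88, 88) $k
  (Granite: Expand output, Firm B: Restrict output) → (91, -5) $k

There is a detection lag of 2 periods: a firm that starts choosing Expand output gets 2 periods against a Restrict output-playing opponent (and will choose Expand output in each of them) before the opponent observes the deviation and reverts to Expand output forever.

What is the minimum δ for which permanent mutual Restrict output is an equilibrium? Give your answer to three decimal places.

0.227

Deviating for the 2 undetected periods gains 91−88 = 3 per period over cooperation, then loses 88−33 = 55 per period forever once punishment starts.
Gain: 3(1 + δ + … + δ^1); loss: 55·δ^2/(1−δ).
No profitable deviation ⇔ 3(1−δ^2) ≤ 55·δ^2, i.e. δ^2 ≥ 3/(3+55) = 3/58.
Hence δ ≥ (3/58)^(1/2) ≈ 0.227.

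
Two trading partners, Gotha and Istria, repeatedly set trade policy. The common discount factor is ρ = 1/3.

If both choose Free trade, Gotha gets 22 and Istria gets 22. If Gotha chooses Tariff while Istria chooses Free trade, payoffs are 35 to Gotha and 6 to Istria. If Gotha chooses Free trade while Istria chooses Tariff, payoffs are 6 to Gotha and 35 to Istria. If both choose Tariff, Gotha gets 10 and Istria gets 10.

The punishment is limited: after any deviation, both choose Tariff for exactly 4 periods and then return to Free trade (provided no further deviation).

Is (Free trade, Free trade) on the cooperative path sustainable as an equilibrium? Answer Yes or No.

Comparing payoff streams over the 5 periods until play realigns: cooperate → 22(1+ρ+…+ρ^4); deviate → 35 + 10(ρ+…+ρ^4).
Cooperation is sustained iff (22−10)(ρ+…+ρ^4) ≥ 35−22.
ρ+…+ρ^4 = 1/3·(1−(1/3)^4)/(1−1/3) = 0.4938, and (35−22)/(22−10) = 1.0833.
0.4938 < 1.0833, so cooperation is not sustainable.

No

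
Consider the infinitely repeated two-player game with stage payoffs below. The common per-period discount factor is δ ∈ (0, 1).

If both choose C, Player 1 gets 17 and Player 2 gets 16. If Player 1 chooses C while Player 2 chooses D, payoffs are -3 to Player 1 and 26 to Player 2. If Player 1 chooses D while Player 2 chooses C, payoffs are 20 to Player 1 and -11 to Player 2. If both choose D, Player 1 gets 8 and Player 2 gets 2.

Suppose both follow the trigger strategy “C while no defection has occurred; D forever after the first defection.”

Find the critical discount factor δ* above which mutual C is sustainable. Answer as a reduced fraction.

5/12

Player 1: cooperation gives 17 each period; deviation gives 20 once then 8 forever.
  17/(1−δ) ≥ 20 + 8δ/(1−δ) ⇒ δ ≥ 3/12 = 1/4.
Player 2: cooperation gives 16 each period; deviation gives 26 once then 2 forever.
  δ ≥ 10/24 = 5/12.
Both must hold, so the binding constraint is Player 2's: δ ≥ 5/12.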